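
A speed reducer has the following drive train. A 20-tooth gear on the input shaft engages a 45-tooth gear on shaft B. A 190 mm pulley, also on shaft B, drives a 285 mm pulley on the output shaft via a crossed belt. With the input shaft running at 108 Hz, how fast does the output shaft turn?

gear mesh 45/20 = 2.25 → 108/2.25 = 48 Hz
belt 285/190 = 1.5 → 48/1.5 = 32 Hz

32 Hz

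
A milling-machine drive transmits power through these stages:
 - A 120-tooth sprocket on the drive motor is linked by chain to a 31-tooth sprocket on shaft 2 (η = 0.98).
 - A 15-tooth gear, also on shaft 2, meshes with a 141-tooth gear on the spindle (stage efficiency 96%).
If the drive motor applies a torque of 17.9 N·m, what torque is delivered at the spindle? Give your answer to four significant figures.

40.89 N·m

chain 31/120 = 0.25833 → τ = 17.9·0.25833·0.98 = 4.5317 N·m
gear mesh 141/15 = 9.4 → τ = 4.5317·9.4·0.96 = 40.894 N·m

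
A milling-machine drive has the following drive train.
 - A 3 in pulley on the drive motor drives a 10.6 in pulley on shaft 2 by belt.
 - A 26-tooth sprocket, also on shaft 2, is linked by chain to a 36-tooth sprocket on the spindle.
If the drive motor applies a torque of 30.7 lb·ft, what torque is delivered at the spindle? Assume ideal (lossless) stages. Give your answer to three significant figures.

Belt: ratio = 10.6/3 = 3.5333; torque at shaft 2 = 30.7 × 3.5333 = 108.47 lb·ft.
Chain: ratio = 36/26 = 1.3846; torque at the spindle = 108.47 × 1.3846 = 150.19 lb·ft.

150 lb·ft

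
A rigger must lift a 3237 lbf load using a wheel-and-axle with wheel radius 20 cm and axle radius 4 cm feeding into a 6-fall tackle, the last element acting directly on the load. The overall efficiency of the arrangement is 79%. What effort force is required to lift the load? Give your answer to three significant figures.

Wheel-and-axle MA = R/r = 20/4 = 5.
Block-and-tackle MA = number of supporting rope parts = 6.
Combined ideal MA = 5 × 6 = 30.
Actual MA = 30 × 0.79 = 23.7.
Effort = load / actual MA = 3237 / 23.7 = 136.58 lbf.

137 lbf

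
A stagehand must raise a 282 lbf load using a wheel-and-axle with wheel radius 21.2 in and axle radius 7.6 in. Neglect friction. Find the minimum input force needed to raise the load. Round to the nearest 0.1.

101.1 lbf

Wheel-and-axle MA = R/r = 21.2/7.6 = 2.7895.
Effort = load / MA = 282 / 2.7895 = 101.09 lbf.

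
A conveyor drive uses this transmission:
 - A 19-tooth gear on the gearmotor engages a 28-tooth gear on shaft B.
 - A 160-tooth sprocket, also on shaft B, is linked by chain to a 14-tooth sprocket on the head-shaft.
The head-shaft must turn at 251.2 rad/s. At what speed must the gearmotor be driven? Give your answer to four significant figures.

32.39 rad/s

Overall ratio R = 1.4737 × 0.0875 = 0.12895.
Required input speed = output speed × R = 251.2 × 0.12895 = 32.392 rad/s.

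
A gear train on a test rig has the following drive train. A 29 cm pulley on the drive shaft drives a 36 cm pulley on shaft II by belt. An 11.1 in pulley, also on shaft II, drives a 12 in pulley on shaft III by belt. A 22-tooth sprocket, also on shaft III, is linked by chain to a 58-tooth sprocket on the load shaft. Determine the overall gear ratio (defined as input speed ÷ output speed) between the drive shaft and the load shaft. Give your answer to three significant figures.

Each stage contributes driven/driver: belt 36/29 = 1.2414, belt 12/11.1 = 1.0811, chain 58/22 = 2.6364.
Overall: 1.2414 × 1.0811 × 2.6364 = 3.5381.

3.54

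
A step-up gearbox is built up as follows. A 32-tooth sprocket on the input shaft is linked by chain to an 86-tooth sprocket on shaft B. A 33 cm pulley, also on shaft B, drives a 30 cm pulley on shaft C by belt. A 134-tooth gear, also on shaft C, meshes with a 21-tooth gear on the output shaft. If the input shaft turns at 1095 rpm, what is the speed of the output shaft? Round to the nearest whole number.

Chain: ratio = 86/32 = 2.6875, so shaft B turns at 1095 / 2.6875 = 407.44 rpm.
Belt: ratio = 30/33 = 0.90909, so shaft C turns at 407.44 / 0.90909 = 448.19 rpm.
Gear mesh: ratio = 21/134 = 0.15672, so the output shaft turns at 448.19 / 0.15672 = 2859.9 rpm.

2860 rpm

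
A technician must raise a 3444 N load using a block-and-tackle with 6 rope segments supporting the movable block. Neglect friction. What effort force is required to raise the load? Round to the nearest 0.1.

574.0 N

Block-and-tackle MA = number of supporting rope parts = 6.
Effort = load / MA = 3444 / 6 = 574 N.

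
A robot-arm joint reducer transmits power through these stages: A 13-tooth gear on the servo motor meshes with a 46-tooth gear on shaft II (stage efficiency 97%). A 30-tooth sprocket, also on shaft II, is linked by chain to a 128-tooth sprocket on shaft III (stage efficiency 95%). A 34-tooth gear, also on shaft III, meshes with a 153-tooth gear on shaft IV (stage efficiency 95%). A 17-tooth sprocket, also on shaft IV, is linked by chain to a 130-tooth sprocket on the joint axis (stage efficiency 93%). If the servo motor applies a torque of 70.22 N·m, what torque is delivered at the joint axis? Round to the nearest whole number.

Gear mesh: ratio = 46/13 = 3.5385; torque at shaft II = 70.22 × 3.5385 × 0.97 = 241.02 N·m.
Chain: ratio = 128/30 = 4.2667; torque at shaft III = 241.02 × 4.2667 × 0.95 = 976.92 N·m.
Gear mesh: ratio = 153/34 = 4.5; torque at shaft IV = 976.92 × 4.5 × 0.95 = 4176.3 N·m.
Chain: ratio = 130/17 = 7.6471; torque at the joint axis = 4176.3 × 7.6471 × 0.93 = 29701 N·m.

29701 N·m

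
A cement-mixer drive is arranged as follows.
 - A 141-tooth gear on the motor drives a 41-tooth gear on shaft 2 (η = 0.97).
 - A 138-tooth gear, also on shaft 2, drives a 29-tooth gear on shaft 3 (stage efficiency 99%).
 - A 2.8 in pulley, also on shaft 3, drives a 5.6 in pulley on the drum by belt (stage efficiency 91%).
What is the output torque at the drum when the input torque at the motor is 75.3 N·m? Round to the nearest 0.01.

8.04 N·m

gear mesh 41/141 = 0.29078 → τ = 75.3·0.29078·0.97 = 21.239 N·m
gear mesh 29/138 = 0.21014 → τ = 21.239·0.21014·0.99 = 4.4186 N·m
belt 5.6/2.8 = 2 → τ = 4.4186·2·0.91 = 8.0419 N·m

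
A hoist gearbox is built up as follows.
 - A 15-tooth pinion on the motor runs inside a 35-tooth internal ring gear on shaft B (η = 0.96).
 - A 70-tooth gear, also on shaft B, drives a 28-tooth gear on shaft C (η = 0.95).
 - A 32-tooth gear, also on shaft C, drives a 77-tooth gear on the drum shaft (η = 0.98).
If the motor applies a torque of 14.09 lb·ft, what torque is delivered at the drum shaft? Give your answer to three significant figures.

28.3 lb·ft

Internal gear: ratio = 35/15 = 2.3333; torque at shaft B = 14.09 × 2.3333 × 0.96 = 31.562 lb·ft.
Gear mesh: ratio = 28/70 = 0.4; torque at shaft C = 31.562 × 0.4 × 0.95 = 11.993 lb·ft.
Gear mesh: ratio = 77/32 = 2.4062; torque at the drum shaft = 11.993 × 2.4062 × 0.98 = 28.282 lb·ft.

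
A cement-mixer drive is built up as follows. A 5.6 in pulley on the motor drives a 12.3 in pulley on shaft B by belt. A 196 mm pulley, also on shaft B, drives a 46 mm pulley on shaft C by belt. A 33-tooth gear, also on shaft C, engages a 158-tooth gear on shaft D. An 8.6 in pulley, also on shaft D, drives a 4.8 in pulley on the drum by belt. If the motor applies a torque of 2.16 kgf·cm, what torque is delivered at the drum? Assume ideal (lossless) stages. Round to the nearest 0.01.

2.98 kgf·cm

belt 12.3/5.6 = 2.1964 → τ = 2.16·2.1964 = 4.7443 kgf·cm
belt 46/196 = 0.23469 → τ = 4.7443·0.23469 = 1.1135 kgf·cm
gear mesh 158/33 = 4.7879 → τ = 1.1135·4.7879 = 5.3311 kgf·cm
belt 4.8/8.6 = 0.55814 → τ = 5.3311·0.55814 = 2.9755 kgf·cm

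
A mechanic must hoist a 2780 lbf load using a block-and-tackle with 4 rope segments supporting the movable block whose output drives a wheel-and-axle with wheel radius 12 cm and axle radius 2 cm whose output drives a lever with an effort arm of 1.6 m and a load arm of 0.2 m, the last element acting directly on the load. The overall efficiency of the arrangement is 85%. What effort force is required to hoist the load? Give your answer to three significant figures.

17.0 lbf

Block-and-tackle MA = number of supporting rope parts = 4.
Wheel-and-axle MA = R/r = 12/2 = 6.
Lever MA = effort arm / load arm = 1.6/0.2 = 8.
Combined ideal MA = 4 × 6 × 8 = 192.
Actual MA = 192 × 0.85 = 163.2.
Effort = load / actual MA = 2780 / 163.2 = 17.034 lbf.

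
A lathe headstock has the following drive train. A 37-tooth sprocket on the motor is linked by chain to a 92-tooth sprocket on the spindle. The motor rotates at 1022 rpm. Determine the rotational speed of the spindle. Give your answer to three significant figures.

chain 92/37 = 2.4865 → 1022/2.4865 = 411.02 rpm

411 rpm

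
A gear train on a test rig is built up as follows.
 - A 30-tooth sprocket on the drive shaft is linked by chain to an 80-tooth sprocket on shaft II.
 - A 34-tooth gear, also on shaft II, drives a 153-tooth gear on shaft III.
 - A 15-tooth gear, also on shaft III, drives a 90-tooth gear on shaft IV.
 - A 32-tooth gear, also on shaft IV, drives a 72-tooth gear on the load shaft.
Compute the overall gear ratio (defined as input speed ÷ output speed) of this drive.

162

Each stage contributes driven/driver: chain 80/30 = 2.6667, gear mesh 153/34 = 4.5, gear mesh 90/15 = 6, gear mesh 72/32 = 2.25.
Overall: 2.6667 × 4.5 × 6 × 2.25 = 162.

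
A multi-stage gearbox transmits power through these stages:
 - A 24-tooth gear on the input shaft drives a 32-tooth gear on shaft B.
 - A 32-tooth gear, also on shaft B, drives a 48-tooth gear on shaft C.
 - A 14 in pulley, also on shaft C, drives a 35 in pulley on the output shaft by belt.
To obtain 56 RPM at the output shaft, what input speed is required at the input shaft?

280 RPM

Overall ratio R = 1.3333 × 1.5 × 2.5 = 5.
Required input speed = output speed × R = 56 × 5 = 280 RPM.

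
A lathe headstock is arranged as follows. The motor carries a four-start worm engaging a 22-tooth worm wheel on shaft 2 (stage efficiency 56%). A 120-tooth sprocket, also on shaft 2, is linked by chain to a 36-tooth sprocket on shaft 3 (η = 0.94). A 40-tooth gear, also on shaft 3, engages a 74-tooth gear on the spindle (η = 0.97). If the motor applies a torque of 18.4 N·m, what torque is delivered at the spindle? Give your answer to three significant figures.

worm 22/4 = 5.5 → τ = 18.4·5.5·0.56 = 56.672 N·m
chain 36/120 = 0.3 → τ = 56.672·0.3·0.94 = 15.982 N·m
gear mesh 74/40 = 1.85 → τ = 15.982·1.85·0.97 = 28.679 N·m

28.7 N·m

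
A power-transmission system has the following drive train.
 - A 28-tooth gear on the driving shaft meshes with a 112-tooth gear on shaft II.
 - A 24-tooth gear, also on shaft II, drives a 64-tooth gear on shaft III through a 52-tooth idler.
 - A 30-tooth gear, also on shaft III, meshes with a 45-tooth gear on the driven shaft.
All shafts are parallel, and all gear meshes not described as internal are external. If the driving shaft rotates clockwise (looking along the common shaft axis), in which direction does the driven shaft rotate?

clockwise

the driving shaft → shaft II: external mesh, 1 reversal → CCW.
shaft II → shaft III: driver → idler → driven is 2 external meshes, 2 reversals → CCW.
shaft III → the driven shaft: external mesh, 1 reversal → CW.
4 reversals in total — an even number — so the driven shaft turns the same way as the driving shaft.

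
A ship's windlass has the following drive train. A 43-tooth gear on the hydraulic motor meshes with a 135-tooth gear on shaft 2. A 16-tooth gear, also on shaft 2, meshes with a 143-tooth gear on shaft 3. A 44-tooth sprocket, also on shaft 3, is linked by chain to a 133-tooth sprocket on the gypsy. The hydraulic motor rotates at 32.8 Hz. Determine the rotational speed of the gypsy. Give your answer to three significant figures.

the hydraulic motor → shaft 2 (gear mesh, 135/43): 32.8 ÷ 3.1395 = 10.447 Hz
shaft 2 → shaft 3 (gear mesh, 143/16): 10.447 ÷ 8.9375 = 1.1689 Hz
shaft 3 → the gypsy (chain, 133/44): 1.1689 ÷ 3.0227 = 0.38672 Hz

0.387 Hz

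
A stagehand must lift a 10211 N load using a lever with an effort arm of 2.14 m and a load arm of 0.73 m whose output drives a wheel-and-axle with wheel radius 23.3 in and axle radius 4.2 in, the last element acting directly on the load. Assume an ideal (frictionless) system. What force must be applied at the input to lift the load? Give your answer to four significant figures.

627.9 N

Lever MA = effort arm / load arm = 2.14/0.73 = 2.9315.
Wheel-and-axle MA = R/r = 23.3/4.2 = 5.5476.
Combined ideal MA = 2.9315 × 5.5476 = 16.263.
Effort = load / MA = 10211 / 16.263 = 627.87 N.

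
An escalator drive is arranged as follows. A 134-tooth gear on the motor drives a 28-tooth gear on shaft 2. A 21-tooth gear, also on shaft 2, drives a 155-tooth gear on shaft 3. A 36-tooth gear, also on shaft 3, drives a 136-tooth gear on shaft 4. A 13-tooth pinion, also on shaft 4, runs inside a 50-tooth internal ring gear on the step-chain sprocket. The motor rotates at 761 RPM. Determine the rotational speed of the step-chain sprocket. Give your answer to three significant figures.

Gear mesh: ratio = 28/134 = 0.20896, so shaft 2 turns at 761 / 0.20896 = 3641.9 RPM.
Gear mesh: ratio = 155/21 = 7.381, so shaft 3 turns at 3641.9 / 7.381 = 493.42 RPM.
Gear mesh: ratio = 136/36 = 3.7778, so shaft 4 turns at 493.42 / 3.7778 = 130.61 RPM.
Internal gear: ratio = 50/13 = 3.8462, so the step-chain sprocket turns at 130.61 / 3.8462 = 33.959 RPM.

34.0 RPM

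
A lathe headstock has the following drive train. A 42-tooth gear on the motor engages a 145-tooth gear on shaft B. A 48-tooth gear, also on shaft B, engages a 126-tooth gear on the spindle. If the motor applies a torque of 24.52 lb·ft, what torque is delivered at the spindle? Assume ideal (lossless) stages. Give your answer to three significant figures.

After the gear mesh (145/42): 24.52 × 3.4524 = 84.652 lb·ft
After the gear mesh (126/48): 84.652 × 2.625 = 222.21 lb·ft

222 lb·ft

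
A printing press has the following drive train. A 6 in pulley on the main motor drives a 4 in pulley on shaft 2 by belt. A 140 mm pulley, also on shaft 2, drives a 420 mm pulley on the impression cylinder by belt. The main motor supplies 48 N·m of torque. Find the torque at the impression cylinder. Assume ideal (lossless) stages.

Belt: ratio = 4/6 = 0.66667; torque at shaft 2 = 48 × 0.66667 = 32 N·m.
Belt: ratio = 420/140 = 3; torque at the impression cylinder = 32 × 3 = 96 N·m.

96 N·m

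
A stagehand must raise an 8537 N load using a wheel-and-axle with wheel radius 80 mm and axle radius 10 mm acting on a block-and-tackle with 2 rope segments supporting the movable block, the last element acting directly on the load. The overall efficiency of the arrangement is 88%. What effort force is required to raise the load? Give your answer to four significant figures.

606.3 N

Wheel-and-axle MA = R/r = 80/10 = 8.
Block-and-tackle MA = number of supporting rope parts = 2.
Combined ideal MA = 8 × 2 = 16.
Actual MA = 16 × 0.88 = 14.08.
Effort = load / actual MA = 8537 / 14.08 = 606.32 N.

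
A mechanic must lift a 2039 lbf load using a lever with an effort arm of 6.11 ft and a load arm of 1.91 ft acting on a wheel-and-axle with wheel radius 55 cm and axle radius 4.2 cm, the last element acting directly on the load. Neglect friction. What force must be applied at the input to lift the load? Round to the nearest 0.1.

48.7 lbf

Lever MA = effort arm / load arm = 6.11/1.91 = 3.199.
Wheel-and-axle MA = R/r = 55/4.2 = 13.095.
Combined ideal MA = 3.199 × 13.095 = 41.891.
Effort = load / MA = 2039 / 41.891 = 48.674 lbf.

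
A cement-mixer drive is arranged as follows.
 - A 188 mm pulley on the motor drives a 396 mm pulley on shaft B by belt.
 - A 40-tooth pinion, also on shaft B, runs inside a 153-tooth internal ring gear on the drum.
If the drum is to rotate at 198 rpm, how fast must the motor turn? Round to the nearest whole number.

1595 rpm

Overall ratio R = 2.1064 × 3.825 = 8.0569.
Required input speed = output speed × R = 198 × 8.0569 = 1595.3 rpm.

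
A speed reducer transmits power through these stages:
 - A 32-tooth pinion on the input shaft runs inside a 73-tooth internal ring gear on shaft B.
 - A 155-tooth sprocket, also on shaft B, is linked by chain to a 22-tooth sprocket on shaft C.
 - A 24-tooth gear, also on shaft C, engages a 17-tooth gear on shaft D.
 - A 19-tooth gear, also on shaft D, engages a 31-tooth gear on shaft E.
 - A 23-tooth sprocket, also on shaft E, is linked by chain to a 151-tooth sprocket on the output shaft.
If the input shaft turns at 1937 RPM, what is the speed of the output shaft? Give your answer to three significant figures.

internal gear 73/32 = 2.2812 → 1937/2.2812 = 849.1 RPM
chain 22/155 = 0.14194 → 849.1/0.14194 = 5982.3 RPM
gear mesh 17/24 = 0.70833 → 5982.3/0.70833 = 8445.6 RPM
gear mesh 31/19 = 1.6316 → 8445.6/1.6316 = 5176.3 RPM
chain 151/23 = 6.5652 → 5176.3/6.5652 = 788.44 RPM

788 RPM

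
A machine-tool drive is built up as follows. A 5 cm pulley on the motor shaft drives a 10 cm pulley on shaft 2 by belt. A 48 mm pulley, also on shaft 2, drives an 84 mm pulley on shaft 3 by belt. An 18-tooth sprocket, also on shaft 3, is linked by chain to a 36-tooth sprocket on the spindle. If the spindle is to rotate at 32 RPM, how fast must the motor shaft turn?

Overall ratio R = 2 × 1.75 × 2 = 7.
Required input speed = output speed × R = 32 × 7 = 224 RPM.

224 RPM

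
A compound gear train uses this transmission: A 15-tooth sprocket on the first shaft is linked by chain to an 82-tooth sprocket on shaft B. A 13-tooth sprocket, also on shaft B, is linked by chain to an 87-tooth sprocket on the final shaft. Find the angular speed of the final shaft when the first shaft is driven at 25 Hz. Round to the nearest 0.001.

0.683 Hz

the first shaft → shaft B (chain, 82/15): 25 ÷ 5.4667 = 4.5732 Hz
shaft B → the final shaft (chain, 87/13): 4.5732 ÷ 6.6923 = 0.68335 Hz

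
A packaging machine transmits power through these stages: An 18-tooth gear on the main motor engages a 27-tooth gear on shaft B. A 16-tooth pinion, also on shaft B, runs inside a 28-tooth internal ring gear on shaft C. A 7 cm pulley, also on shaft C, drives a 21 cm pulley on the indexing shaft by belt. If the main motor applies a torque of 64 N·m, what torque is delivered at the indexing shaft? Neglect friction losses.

504 N·m

After the gear mesh (27/18): 64 × 1.5 = 96 N·m
After the internal gear (28/16): 96 × 1.75 = 168 N·m
After the belt (21/7): 168 × 3 = 504 N·m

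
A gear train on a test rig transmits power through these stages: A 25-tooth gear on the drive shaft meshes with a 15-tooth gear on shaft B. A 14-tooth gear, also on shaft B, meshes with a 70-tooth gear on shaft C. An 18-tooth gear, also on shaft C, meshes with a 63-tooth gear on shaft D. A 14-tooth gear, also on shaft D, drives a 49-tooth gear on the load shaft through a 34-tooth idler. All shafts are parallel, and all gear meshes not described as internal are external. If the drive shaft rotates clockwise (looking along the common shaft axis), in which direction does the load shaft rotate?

the drive shaft → shaft B: external mesh, 1 reversal → CCW.
shaft B → shaft C: external mesh, 1 reversal → CW.
shaft C → shaft D: external mesh, 1 reversal → CCW.
shaft D → the load shaft: driver → idler → driven is 2 external meshes, 2 reversals → CCW.
5 reversals in total — an odd number — so the load shaft turns opposite to the drive shaft.

anticlockwise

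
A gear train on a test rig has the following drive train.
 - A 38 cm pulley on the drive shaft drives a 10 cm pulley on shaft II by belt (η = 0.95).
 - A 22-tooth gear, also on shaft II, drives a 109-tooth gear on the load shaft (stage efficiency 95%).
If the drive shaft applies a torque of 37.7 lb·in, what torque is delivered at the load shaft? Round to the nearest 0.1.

44.4 lb·in

After the belt (10/38): 37.7 × 0.26316 × 0.95 = 9.425 lb·in
After the gear mesh (109/22): 9.425 × 4.9545 × 0.95 = 44.362 lb·in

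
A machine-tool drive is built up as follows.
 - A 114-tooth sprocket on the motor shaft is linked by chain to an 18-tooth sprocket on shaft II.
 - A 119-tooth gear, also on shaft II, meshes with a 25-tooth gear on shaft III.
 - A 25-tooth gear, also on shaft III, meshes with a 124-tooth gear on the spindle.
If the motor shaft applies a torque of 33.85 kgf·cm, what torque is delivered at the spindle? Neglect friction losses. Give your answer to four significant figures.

Chain: ratio = 18/114 = 0.15789; torque at shaft II = 33.85 × 0.15789 = 5.3447 kgf·cm.
Gear mesh: ratio = 25/119 = 0.21008; torque at shaft III = 5.3447 × 0.21008 = 1.1228 kgf·cm.
Gear mesh: ratio = 124/25 = 4.96; torque at the spindle = 1.1228 × 4.96 = 5.5693 kgf·cm.

5.569 kgf·cm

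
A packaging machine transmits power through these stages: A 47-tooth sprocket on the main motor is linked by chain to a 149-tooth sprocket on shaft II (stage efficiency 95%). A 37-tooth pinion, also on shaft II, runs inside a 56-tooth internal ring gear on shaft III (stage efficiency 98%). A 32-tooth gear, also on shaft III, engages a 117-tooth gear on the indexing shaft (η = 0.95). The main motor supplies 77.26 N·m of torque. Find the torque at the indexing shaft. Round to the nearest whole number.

1199 N·m

Chain: ratio = 149/47 = 3.1702; torque at shaft II = 77.26 × 3.1702 × 0.95 = 232.68 N·m.
Internal gear: ratio = 56/37 = 1.5135; torque at shaft III = 232.68 × 1.5135 × 0.98 = 345.13 N·m.
Gear mesh: ratio = 117/32 = 3.6562; torque at the indexing shaft = 345.13 × 3.6562 × 0.95 = 1198.8 N·m.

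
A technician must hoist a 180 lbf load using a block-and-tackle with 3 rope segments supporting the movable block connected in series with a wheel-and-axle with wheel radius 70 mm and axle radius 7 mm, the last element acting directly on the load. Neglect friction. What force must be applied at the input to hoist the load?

Block-and-tackle MA = number of supporting rope parts = 3.
Wheel-and-axle MA = R/r = 70/7 = 10.
Combined ideal MA = 3 × 10 = 30.
Effort = load / MA = 180 / 30 = 6 lbf.

6 lbf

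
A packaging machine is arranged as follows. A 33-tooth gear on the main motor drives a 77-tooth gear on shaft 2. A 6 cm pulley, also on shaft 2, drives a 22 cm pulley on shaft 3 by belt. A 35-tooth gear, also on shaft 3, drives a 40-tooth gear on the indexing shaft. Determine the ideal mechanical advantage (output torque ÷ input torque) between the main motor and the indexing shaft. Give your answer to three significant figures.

9.78

Each stage contributes driven/driver: gear mesh 77/33 = 2.3333, belt 22/6 = 3.6667, gear mesh 40/35 = 1.1429.
Overall: 2.3333 × 3.6667 × 1.1429 = 9.7778.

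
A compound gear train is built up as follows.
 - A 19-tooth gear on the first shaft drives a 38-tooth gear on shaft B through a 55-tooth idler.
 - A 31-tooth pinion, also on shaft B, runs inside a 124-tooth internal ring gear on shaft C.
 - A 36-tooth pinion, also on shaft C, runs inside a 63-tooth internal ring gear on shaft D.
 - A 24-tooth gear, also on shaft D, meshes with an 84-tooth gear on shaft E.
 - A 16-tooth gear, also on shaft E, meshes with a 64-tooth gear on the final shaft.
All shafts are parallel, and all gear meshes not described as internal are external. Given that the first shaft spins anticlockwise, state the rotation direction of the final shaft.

the first shaft → shaft B: driver → idler → driven is 2 external meshes, 2 reversals → CCW.
shaft B → shaft C: internal mesh, same direction → CCW.
shaft C → shaft D: internal mesh, same direction → CCW.
shaft D → shaft E: external mesh, 1 reversal → CW.
shaft E → the final shaft: external mesh, 1 reversal → CCW.
4 reversals in total — an even number — so the final shaft turns the same way as the first shaft.

anticlockwise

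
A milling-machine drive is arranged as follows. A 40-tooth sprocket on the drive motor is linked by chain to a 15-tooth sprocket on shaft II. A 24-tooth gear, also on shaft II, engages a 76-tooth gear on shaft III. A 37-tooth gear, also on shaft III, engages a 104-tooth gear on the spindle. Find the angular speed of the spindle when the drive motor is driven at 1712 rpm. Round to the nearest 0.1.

Chain: ratio = 15/40 = 0.375, so shaft II turns at 1712 / 0.375 = 4565.3 rpm.
Gear mesh: ratio = 76/24 = 3.1667, so shaft III turns at 4565.3 / 3.1667 = 1441.7 rpm.
Gear mesh: ratio = 104/37 = 2.8108, so the spindle turns at 1441.7 / 2.8108 = 512.91 rpm.

512.9 rpm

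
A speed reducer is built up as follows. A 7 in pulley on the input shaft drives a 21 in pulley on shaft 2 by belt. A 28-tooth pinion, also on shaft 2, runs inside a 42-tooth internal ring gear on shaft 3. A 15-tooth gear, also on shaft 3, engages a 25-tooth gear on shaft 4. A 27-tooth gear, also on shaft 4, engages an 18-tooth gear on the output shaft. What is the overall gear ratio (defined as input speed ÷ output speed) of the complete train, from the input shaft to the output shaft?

5

Each stage contributes driven/driver: belt 21/7 = 3, internal gear 42/28 = 1.5, gear mesh 25/15 = 1.6667, gear mesh 18/27 = 0.66667.
Overall: 3 × 1.5 × 1.6667 × 0.66667 = 5.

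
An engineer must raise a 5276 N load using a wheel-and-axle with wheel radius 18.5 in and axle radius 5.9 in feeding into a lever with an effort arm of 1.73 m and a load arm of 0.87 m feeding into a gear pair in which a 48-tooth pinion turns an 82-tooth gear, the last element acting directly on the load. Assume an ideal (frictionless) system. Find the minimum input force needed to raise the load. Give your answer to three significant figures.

Wheel-and-axle MA = R/r = 18.5/5.9 = 3.1356.
Lever MA = effort arm / load arm = 1.73/0.87 = 1.9885.
Gear pair MA = 82/48 = 1.7083.
Combined ideal MA = 3.1356 × 1.9885 × 1.7083 = 10.652.
Effort = load / MA = 5276 / 10.652 = 495.32 N.

495 N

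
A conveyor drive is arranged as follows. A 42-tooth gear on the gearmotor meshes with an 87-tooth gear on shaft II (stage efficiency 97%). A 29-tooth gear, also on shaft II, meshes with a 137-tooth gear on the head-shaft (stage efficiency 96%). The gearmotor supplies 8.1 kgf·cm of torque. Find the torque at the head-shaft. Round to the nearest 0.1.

gear mesh 87/42 = 2.0714 → τ = 8.1·2.0714·0.97 = 16.275 kgf·cm
gear mesh 137/29 = 4.7241 → τ = 16.275·4.7241·0.96 = 73.811 kgf·cm

73.8 kgf·cm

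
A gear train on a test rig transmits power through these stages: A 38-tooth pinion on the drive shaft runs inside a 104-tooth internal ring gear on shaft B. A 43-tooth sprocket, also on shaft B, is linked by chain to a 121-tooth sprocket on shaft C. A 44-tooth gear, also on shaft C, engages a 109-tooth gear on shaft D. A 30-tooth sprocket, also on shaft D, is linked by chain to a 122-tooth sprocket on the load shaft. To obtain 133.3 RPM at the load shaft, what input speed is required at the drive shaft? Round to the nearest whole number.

10342 RPM

Overall ratio R = 2.7368 × 2.814 × 2.4773 × 4.0667 = 77.585.
Required input speed = output speed × R = 133.3 × 77.585 = 10342 RPM.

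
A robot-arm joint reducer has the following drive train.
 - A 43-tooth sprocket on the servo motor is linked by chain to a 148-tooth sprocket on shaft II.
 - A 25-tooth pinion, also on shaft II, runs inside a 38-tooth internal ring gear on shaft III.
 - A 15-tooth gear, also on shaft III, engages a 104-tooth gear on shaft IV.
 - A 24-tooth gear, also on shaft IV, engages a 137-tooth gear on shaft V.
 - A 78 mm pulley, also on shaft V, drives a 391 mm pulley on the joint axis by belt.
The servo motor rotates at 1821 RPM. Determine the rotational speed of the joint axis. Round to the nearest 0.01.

Chain: ratio = 148/43 = 3.4419, so shaft II turns at 1821 / 3.4419 = 529.07 RPM.
Internal gear: ratio = 38/25 = 1.52, so shaft III turns at 529.07 / 1.52 = 348.08 RPM.
Gear mesh: ratio = 104/15 = 6.9333, so shaft IV turns at 348.08 / 6.9333 = 50.203 RPM.
Gear mesh: ratio = 137/24 = 5.7083, so shaft V turns at 50.203 / 5.7083 = 8.7947 RPM.
Belt: ratio = 391/78 = 5.0128, so the joint axis turns at 8.7947 / 5.0128 = 1.7544 RPM.

1.75 RPM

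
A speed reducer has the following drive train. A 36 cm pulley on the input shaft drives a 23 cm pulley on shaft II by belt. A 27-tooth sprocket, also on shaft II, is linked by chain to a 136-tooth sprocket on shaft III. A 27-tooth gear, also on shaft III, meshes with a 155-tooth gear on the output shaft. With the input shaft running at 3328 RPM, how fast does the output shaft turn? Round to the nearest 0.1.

180.1 RPM

the input shaft → shaft II (belt, 23/36): 3328 ÷ 0.63889 = 5209 RPM
shaft II → shaft III (chain, 136/27): 5209 ÷ 5.037 = 1034.1 RPM
shaft III → the output shaft (gear mesh, 155/27): 1034.1 ÷ 5.7407 = 180.14 RPM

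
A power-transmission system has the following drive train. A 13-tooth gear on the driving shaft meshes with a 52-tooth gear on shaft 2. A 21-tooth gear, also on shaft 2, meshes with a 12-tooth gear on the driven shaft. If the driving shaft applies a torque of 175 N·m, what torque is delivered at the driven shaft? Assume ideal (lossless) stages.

After the gear mesh (52/13): 175 × 4 = 700 N·m
After the gear mesh (12/21): 700 × 0.57143 = 400 N·m

400 N·m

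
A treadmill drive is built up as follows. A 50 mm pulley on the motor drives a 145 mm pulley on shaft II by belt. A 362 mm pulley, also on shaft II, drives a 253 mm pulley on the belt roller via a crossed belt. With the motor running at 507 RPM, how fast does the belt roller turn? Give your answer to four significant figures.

250.1 RPM

Belt: ratio = 145/50 = 2.9, so shaft II turns at 507 / 2.9 = 174.83 RPM.
Belt: ratio = 253/362 = 0.6989, so the belt roller turns at 174.83 / 0.6989 = 250.15 RPM.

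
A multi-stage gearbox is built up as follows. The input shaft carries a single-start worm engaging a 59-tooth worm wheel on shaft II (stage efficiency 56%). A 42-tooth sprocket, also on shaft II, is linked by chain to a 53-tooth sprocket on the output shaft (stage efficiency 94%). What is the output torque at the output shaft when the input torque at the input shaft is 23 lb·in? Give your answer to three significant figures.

901 lb·in

worm 59/1 = 59 → τ = 23·59·0.56 = 759.92 lb·in
chain 53/42 = 1.2619 → τ = 759.92·1.2619·0.94 = 901.41 lb·in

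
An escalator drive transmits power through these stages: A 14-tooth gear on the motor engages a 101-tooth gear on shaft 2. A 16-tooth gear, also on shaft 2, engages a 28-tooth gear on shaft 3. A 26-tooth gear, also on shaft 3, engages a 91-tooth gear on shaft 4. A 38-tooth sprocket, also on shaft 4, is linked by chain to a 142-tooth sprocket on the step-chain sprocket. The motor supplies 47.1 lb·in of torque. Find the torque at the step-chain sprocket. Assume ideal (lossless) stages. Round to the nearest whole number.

7777 lb·in

After the gear mesh (101/14): 47.1 × 7.2143 = 339.79 lb·in
After the gear mesh (28/16): 339.79 × 1.75 = 594.64 lb·in
After the gear mesh (91/26): 594.64 × 3.5 = 2081.2 lb·in
After the chain (142/38): 2081.2 × 3.7368 = 7777.2 lb·in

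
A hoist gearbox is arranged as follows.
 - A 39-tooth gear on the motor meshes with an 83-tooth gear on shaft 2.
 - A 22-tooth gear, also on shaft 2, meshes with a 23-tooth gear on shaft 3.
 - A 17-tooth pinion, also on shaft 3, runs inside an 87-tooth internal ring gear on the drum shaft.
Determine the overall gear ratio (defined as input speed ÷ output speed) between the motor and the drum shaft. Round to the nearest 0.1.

11.4

Each stage contributes driven/driver: gear mesh 83/39 = 2.1282, gear mesh 23/22 = 1.0455, internal gear 87/17 = 5.1176.
Overall: 2.1282 × 1.0455 × 5.1176 = 11.386.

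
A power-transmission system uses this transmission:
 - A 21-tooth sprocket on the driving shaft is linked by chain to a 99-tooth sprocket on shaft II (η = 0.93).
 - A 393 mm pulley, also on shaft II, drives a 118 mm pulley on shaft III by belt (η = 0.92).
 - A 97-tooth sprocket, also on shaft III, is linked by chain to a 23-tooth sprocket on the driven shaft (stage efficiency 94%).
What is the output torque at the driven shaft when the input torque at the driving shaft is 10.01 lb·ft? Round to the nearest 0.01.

2.70 lb·ft

Chain: ratio = 99/21 = 4.7143; torque at shaft II = 10.01 × 4.7143 × 0.93 = 43.887 lb·ft.
Belt: ratio = 118/393 = 0.30025; torque at shaft III = 43.887 × 0.30025 × 0.92 = 12.123 lb·ft.
Chain: ratio = 23/97 = 0.23711; torque at the driven shaft = 12.123 × 0.23711 × 0.94 = 2.7021 lb·ft.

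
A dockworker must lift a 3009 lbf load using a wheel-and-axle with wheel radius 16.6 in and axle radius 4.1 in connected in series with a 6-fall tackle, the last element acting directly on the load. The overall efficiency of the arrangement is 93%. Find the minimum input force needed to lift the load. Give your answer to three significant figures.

133 lbf

Wheel-and-axle MA = R/r = 16.6/4.1 = 4.0488.
Block-and-tackle MA = number of supporting rope parts = 6.
Combined ideal MA = 4.0488 × 6 = 24.293.
Actual MA = 24.293 × 0.93 = 22.592.
Effort = load / actual MA = 3009 / 22.592 = 133.19 lbf.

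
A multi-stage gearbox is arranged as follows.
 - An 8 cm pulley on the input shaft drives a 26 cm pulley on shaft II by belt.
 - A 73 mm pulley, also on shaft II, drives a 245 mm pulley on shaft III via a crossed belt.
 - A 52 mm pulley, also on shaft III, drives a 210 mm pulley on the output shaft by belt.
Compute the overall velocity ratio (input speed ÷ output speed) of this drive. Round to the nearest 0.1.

Each stage contributes driven/driver: belt 26/8 = 3.25, belt 245/73 = 3.3562, belt 210/52 = 4.0385.
Overall: 3.25 × 3.3562 × 4.0385 = 44.05.

44.0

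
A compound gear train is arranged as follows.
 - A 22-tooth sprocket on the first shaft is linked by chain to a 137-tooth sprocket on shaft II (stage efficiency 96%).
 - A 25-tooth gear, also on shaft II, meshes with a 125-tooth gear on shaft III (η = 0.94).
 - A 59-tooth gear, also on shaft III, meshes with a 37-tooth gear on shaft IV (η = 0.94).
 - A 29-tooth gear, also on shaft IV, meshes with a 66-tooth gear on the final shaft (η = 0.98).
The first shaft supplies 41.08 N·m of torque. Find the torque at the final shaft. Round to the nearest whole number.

chain 137/22 = 6.2273 → τ = 41.08·6.2273·0.96 = 245.58 N·m
gear mesh 125/25 = 5 → τ = 245.58·5·0.94 = 1154.2 N·m
gear mesh 37/59 = 0.62712 → τ = 1154.2·0.62712·0.94 = 680.42 N·m
gear mesh 66/29 = 2.2759 → τ = 680.42·2.2759·0.98 = 1517.6 N·m

1518 N·m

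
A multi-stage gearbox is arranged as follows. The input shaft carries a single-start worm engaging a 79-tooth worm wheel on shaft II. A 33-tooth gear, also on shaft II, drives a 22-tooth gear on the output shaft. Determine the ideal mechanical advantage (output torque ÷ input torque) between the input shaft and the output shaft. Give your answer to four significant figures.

52.67

Each stage contributes driven/driver: worm 79/1 = 79, gear mesh 22/33 = 0.66667.
Overall: 79 × 0.66667 = 52.667.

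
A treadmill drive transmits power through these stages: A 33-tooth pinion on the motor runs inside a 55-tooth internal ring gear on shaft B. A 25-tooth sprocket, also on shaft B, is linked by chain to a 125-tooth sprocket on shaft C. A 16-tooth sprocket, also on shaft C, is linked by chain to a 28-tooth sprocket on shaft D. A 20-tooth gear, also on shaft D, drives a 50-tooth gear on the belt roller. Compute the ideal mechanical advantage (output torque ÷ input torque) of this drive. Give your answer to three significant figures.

36.5

Each stage contributes driven/driver: internal gear 55/33 = 1.6667, chain 125/25 = 5, chain 28/16 = 1.75, gear mesh 50/20 = 2.5.
Overall: 1.6667 × 5 × 1.75 × 2.5 = 36.458.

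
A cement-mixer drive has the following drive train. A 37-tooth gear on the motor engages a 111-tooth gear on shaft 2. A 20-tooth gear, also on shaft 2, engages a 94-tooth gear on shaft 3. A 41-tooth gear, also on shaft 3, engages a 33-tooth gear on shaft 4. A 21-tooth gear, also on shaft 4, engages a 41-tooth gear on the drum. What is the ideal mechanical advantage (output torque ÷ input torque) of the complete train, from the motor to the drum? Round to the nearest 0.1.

22.2

Each stage contributes driven/driver: gear mesh 111/37 = 3, gear mesh 94/20 = 4.7, gear mesh 33/41 = 0.80488, gear mesh 41/21 = 1.9524.
Overall: 3 × 4.7 × 0.80488 × 1.9524 = 22.157.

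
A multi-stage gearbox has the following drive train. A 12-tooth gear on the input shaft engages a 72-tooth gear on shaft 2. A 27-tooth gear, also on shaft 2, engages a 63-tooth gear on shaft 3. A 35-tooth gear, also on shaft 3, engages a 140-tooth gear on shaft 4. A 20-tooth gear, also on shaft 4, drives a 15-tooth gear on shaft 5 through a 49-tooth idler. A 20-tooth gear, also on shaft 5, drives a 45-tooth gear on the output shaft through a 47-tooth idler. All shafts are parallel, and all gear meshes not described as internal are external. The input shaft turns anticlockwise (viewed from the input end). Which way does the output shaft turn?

clockwise

the input shaft → shaft 2: external mesh, 1 reversal → CW.
shaft 2 → shaft 3: external mesh, 1 reversal → CCW.
shaft 3 → shaft 4: external mesh, 1 reversal → CW.
shaft 4 → shaft 5: driver → idler → driven is 2 external meshes, 2 reversals → CW.
shaft 5 → the output shaft: driver → idler → driven is 2 external meshes, 2 reversals → CW.
7 reversals in total — an odd number — so the output shaft turns opposite to the input shaft.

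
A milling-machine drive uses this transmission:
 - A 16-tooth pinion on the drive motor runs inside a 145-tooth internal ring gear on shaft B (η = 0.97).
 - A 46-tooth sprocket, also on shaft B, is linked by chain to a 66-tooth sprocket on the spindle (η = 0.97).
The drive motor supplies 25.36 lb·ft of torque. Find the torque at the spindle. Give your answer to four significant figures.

310.3 lb·ft

internal gear 145/16 = 9.0625 → τ = 25.36·9.0625·0.97 = 222.93 lb·ft
chain 66/46 = 1.4348 → τ = 222.93·1.4348·0.97 = 310.26 lb·ft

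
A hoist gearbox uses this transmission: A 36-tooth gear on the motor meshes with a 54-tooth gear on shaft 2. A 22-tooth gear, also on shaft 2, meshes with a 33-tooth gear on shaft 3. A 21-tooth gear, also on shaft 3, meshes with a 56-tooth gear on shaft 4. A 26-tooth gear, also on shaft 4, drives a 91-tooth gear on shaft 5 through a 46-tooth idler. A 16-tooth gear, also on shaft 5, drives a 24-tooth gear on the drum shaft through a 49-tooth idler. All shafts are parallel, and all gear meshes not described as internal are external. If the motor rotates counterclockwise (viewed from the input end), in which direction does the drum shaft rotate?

the motor → shaft 2: external mesh, 1 reversal → CW.
shaft 2 → shaft 3: external mesh, 1 reversal → CCW.
shaft 3 → shaft 4: external mesh, 1 reversal → CW.
shaft 4 → shaft 5: driver → idler → driven is 2 external meshes, 2 reversals → CW.
shaft 5 → the drum shaft: driver → idler → driven is 2 external meshes, 2 reversals → CW.
7 reversals in total — an odd number — so the drum shaft turns opposite to the motor.

clockwise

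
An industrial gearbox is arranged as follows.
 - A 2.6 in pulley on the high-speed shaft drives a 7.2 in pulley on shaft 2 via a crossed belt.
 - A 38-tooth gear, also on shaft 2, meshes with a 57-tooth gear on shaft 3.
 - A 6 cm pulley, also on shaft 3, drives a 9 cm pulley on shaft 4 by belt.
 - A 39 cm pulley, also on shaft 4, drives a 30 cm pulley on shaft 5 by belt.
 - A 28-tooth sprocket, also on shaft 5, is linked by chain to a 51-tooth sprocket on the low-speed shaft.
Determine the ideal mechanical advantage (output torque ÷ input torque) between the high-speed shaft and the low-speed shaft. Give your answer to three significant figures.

Each stage contributes driven/driver: belt 7.2/2.6 = 2.7692, gear mesh 57/38 = 1.5, belt 9/6 = 1.5, belt 30/39 = 0.76923, chain 51/28 = 1.8214.
Overall: 2.7692 × 1.5 × 1.5 × 0.76923 × 1.8214 = 8.7299.

8.73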